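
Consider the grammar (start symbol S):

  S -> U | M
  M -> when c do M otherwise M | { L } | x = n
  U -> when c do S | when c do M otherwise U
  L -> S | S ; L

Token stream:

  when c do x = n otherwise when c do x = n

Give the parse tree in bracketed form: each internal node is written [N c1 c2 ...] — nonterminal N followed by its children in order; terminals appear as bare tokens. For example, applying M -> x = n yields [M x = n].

S
U
when c do M otherwise U
when c do x = n otherwise U
when c do x = n otherwise when c do S
when c do x = n otherwise when c do M
when c do x = n otherwise when c do x = n

[S [U when c do [M x = n] otherwise [U when c do [S [M x = n]]]]]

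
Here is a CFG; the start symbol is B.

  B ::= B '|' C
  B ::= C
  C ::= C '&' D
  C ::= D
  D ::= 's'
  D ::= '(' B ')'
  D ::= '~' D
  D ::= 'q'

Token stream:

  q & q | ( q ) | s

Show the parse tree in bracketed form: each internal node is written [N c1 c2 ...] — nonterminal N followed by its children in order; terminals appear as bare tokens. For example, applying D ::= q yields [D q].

[B [B [B [C [C [D q]] & [D q]]] | [C [D ( [B [C [D q]]] )]]] | [C [D s]]]

B
B | C
B | C | C
C | C | C
C & D | C | C
D & D | C | C
q & D | C | C
q & q | C | C
q & q | D | C
q & q | ( B ) | C
q & q | ( C ) | C
q & q | ( D ) | C
q & q | ( q ) | C
q & q | ( q ) | D
q & q | ( q ) | s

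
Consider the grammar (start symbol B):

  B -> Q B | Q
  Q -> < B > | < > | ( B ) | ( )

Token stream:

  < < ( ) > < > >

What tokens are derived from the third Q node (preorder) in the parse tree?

( )

[B [Q < [B [Q < [B [Q ( )]] >] [B [Q < >]]] >]]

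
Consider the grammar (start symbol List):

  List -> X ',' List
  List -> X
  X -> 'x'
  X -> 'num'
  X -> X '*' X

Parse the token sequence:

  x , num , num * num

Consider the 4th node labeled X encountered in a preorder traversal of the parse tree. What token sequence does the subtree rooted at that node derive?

[List [X x] , [List [X num] , [List [X [X num] * [X num]]]]]

num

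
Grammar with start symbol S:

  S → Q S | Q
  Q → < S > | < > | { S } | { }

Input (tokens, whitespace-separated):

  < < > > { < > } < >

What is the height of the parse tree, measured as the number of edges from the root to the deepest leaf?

5

[S [Q < [S [Q < >]] >] [S [Q { [S [Q < >]] }] [S [Q < >]]]]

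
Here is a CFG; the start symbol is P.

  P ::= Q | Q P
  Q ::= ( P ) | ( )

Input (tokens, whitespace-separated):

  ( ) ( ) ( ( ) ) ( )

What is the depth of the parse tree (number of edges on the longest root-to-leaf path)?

6

[P [Q ( )] [P [Q ( )] [P [Q ( [P [Q ( )]] )] [P [Q ( )]]]]]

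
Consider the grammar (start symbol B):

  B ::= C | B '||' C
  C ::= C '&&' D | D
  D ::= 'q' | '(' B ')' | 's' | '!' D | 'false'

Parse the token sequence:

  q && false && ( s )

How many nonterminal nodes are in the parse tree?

[B [C [C [C [D q]] && [D false]] && [D ( [B [C [D s]]] )]]]

10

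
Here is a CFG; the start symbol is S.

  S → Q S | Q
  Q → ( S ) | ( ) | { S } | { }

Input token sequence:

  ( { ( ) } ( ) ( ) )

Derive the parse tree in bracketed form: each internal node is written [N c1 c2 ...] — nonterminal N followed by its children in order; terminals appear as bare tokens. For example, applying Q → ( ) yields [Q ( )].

S
Q
( S )
( Q S )
( { S } S )
( { Q } S )
( { ( ) } S )
( { ( ) } Q S )
( { ( ) } ( ) S )
( { ( ) } ( ) Q )
( { ( ) } ( ) ( ) )

[S [Q ( [S [Q { [S [Q ( )]] }] [S [Q ( )] [S [Q ( )]]]] )]]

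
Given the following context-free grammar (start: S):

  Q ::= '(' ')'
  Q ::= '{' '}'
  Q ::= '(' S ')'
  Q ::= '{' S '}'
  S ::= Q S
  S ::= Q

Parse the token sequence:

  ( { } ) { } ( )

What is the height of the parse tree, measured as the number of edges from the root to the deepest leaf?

[S [Q ( [S [Q { }]] )] [S [Q { }] [S [Q ( )]]]]

4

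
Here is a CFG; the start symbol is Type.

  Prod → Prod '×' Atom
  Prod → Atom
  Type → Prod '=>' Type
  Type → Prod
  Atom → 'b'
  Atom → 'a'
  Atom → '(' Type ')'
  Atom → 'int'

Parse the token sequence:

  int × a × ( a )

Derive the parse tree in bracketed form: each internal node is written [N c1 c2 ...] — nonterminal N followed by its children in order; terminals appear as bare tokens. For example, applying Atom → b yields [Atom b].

Type
Prod
Prod × Atom
Prod × Atom × Atom
Atom × Atom × Atom
int × Atom × Atom
int × a × Atom
int × a × ( Type )
int × a × ( Prod )
int × a × ( Atom )
int × a × ( a )

[Type [Prod [Prod [Prod [Atom int]] × [Atom a]] × [Atom ( [Type [Prod [Atom a]]] )]]]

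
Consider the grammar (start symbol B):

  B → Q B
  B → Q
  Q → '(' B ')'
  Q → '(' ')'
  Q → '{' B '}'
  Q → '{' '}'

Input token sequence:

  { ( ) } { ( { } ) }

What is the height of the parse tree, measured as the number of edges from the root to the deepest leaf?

[B [Q { [B [Q ( )]] }] [B [Q { [B [Q ( [B [Q { }]] )]] }]]]

7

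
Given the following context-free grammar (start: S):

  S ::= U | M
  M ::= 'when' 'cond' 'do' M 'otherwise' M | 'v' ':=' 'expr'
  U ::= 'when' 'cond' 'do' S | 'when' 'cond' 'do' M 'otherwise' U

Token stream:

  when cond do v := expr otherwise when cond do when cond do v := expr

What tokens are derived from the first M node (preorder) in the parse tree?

v := expr

[S [U when cond do [M v := expr] otherwise [U when cond do [S [U when cond do [S [M v := expr]]]]]]]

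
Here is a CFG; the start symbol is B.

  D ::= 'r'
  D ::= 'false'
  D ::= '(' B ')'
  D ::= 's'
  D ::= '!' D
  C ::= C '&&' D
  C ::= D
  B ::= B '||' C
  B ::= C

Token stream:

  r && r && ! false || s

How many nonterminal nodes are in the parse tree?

[B [B [C [C [C [D r]] && [D r]] && [D ! [D false]]]] || [C [D s]]]

11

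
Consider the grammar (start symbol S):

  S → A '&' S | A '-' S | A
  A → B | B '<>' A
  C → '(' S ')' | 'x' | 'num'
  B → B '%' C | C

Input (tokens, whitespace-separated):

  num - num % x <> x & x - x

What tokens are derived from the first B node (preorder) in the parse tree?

[S [A [B [C num]]] - [S [A [B [B [C num]] % [C x]] <> [A [B [C x]]]] & [S [A [B [C x]]] - [S [A [B [C x]]]]]]]

num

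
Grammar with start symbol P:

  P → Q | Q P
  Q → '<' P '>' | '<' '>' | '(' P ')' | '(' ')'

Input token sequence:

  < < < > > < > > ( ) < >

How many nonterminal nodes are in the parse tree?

[P [Q < [P [Q < [P [Q < >]] >] [P [Q < >]]] >] [P [Q ( )] [P [Q < >]]]]

12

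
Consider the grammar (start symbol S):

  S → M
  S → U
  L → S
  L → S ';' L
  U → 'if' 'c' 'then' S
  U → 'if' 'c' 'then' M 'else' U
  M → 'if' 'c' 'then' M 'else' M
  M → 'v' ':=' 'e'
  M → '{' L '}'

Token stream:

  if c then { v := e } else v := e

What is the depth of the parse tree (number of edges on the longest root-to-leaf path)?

[S [M if c then [M { [L [S [M v := e]]] }] else [M v := e]]]

6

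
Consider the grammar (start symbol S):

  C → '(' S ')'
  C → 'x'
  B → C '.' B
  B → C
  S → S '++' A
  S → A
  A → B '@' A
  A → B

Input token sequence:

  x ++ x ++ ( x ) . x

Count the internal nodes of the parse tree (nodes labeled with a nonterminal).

18

[S [S [S [A [B [C x]]]] ++ [A [B [C x]]]] ++ [A [B [C ( [S [A [B [C x]]]] )] . [B [C x]]]]]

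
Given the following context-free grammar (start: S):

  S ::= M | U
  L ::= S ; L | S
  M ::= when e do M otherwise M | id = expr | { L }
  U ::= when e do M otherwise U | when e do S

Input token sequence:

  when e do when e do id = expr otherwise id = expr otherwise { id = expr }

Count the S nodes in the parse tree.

[S [M when e do [M when e do [M id = expr] otherwise [M id = expr]] otherwise [M { [L [S [M id = expr]]] }]]]

2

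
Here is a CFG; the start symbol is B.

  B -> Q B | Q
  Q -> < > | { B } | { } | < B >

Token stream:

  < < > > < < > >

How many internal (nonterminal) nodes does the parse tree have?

[B [Q < [B [Q < >]] >] [B [Q < [B [Q < >]] >]]]

8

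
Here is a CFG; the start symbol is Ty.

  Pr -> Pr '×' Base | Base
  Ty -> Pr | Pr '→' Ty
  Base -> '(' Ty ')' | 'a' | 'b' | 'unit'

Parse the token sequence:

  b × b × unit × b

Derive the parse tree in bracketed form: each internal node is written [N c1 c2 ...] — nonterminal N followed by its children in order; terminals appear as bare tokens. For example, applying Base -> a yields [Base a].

Ty
Pr
Pr × Base
Pr × Base × Base
Pr × Base × Base × Base
Base × Base × Base × Base
b × Base × Base × Base
b × b × Base × Base
b × b × unit × Base
b × b × unit × b

[Ty [Pr [Pr [Pr [Pr [Base b]] × [Base b]] × [Base unit]] × [Base b]]]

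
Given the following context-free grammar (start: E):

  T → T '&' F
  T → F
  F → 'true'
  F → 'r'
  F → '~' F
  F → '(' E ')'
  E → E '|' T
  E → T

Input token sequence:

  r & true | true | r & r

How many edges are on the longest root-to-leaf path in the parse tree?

[E [E [E [T [T [F r]] & [F true]]] | [T [F true]]] | [T [T [F r]] & [F r]]]

6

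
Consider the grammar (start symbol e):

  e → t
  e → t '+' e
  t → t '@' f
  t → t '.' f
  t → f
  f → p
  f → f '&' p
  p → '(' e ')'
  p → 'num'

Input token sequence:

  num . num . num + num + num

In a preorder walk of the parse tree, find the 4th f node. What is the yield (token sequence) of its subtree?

[e [t [t [t [f [p num]]] . [f [p num]]] . [f [p num]]] + [e [t [f [p num]]] + [e [t [f [p num]]]]]]

num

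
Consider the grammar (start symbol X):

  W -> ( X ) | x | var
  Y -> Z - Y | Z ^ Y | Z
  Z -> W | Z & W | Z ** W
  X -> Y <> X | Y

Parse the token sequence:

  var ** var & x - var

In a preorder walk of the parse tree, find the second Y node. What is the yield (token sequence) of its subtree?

[X [Y [Z [Z [Z [W var]] ** [W var]] & [W x]] - [Y [Z [W var]]]]]

var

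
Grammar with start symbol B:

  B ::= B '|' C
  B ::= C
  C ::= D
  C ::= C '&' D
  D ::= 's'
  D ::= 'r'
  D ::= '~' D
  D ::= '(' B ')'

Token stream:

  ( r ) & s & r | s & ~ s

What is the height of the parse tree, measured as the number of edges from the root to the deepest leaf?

[B [B [C [C [C [D ( [B [C [D r]]] )]] & [D s]] & [D r]]] | [C [C [D s]] & [D ~ [D s]]]]

9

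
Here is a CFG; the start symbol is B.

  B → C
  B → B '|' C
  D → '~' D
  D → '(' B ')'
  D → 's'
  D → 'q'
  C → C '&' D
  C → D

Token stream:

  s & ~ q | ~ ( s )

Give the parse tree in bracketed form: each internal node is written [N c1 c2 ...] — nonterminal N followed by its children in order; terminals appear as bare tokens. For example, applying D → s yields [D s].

[B [B [C [C [D s]] & [D ~ [D q]]]] | [C [D ~ [D ( [B [C [D s]]] )]]]]

B
B | C
C | C
C & D | C
D & D | C
s & D | C
s & ~ D | C
s & ~ q | C
s & ~ q | D
s & ~ q | ~ D
s & ~ q | ~ ( B )
s & ~ q | ~ ( C )
s & ~ q | ~ ( D )
s & ~ q | ~ ( s )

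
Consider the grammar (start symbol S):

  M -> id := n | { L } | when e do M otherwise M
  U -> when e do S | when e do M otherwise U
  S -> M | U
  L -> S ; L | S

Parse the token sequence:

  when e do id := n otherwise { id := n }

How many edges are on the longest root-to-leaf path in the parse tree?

6

[S [M when e do [M id := n] otherwise [M { [L [S [M id := n]]] }]]]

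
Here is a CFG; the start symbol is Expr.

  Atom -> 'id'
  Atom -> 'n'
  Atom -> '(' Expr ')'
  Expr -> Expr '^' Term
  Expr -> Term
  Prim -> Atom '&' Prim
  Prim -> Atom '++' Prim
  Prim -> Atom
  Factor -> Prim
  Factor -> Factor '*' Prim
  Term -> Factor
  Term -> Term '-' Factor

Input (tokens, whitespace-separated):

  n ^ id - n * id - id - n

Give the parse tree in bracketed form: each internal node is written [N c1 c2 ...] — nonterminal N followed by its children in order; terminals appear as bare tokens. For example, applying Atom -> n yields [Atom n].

[Expr [Expr [Term [Factor [Prim [Atom n]]]]] ^ [Term [Term [Term [Term [Factor [Prim [Atom id]]]] - [Factor [Factor [Prim [Atom n]]] * [Prim [Atom id]]]] - [Factor [Prim [Atom id]]]] - [Factor [Prim [Atom n]]]]]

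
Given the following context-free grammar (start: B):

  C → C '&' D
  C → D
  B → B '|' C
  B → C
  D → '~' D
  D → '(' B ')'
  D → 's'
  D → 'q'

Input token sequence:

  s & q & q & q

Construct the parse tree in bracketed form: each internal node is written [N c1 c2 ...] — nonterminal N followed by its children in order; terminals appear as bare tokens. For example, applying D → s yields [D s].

B
C
C & D
C & D & D
C & D & D & D
D & D & D & D
s & D & D & D
s & q & D & D
s & q & q & D
s & q & q & q

[B [C [C [C [C [D s]] & [D q]] & [D q]] & [D q]]]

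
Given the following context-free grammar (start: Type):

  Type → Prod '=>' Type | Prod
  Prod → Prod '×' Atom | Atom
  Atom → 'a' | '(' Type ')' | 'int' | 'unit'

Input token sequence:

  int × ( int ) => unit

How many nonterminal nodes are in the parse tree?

11

[Type [Prod [Prod [Atom int]] × [Atom ( [Type [Prod [Atom int]]] )]] => [Type [Prod [Atom unit]]]]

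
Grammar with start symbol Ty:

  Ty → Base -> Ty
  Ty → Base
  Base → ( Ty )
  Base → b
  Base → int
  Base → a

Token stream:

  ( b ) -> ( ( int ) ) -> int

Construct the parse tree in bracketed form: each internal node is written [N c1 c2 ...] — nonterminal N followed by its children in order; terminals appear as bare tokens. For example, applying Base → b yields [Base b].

Ty
Base -> Ty
( Ty ) -> Ty
( Base ) -> Ty
( b ) -> Ty
( b ) -> Base -> Ty
( b ) -> ( Ty ) -> Ty
( b ) -> ( Base ) -> Ty
( b ) -> ( ( Ty ) ) -> Ty
( b ) -> ( ( Base ) ) -> Ty
( b ) -> ( ( int ) ) -> Ty
( b ) -> ( ( int ) ) -> Base
( b ) -> ( ( int ) ) -> int

[Ty [Base ( [Ty [Base b]] )] -> [Ty [Base ( [Ty [Base ( [Ty [Base int]] )]] )] -> [Ty [Base int]]]]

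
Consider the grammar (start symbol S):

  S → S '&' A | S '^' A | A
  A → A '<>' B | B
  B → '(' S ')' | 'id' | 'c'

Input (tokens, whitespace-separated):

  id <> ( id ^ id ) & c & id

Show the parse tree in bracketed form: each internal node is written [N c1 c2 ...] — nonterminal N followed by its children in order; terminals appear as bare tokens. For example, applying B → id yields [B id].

[S [S [S [A [A [B id]] <> [B ( [S [S [A [B id]]] ^ [A [B id]]] )]]] & [A [B c]]] & [A [B id]]]

S
S & A
S & A & A
A & A & A
A <> B & A & A
B <> B & A & A
id <> B & A & A
id <> ( S ) & A & A
id <> ( S ^ A ) & A & A
id <> ( A ^ A ) & A & A
id <> ( B ^ A ) & A & A
id <> ( id ^ A ) & A & A
id <> ( id ^ B ) & A & A
id <> ( id ^ id ) & A & A
id <> ( id ^ id ) & B & A
id <> ( id ^ id ) & c & A
id <> ( id ^ id ) & c & B
id <> ( id ^ id ) & c & id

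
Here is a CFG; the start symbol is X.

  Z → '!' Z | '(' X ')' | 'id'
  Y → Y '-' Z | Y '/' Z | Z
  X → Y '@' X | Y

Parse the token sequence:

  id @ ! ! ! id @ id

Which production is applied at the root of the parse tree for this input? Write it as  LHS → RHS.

X → Y '@' X

[X [Y [Z id]] @ [X [Y [Z ! [Z ! [Z ! [Z id]]]]] @ [X [Y [Z id]]]]]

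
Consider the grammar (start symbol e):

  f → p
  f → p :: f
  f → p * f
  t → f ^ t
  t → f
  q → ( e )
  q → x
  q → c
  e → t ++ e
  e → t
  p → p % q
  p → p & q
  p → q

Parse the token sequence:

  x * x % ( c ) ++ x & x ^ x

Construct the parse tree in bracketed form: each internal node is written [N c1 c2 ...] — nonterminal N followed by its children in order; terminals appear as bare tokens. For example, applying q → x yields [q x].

[e [t [f [p [q x]] * [f [p [p [q x]] % [q ( [e [t [f [p [q c]]]]] )]]]]] ++ [e [t [f [p [p [q x]] & [q x]]] ^ [t [f [p [q x]]]]]]]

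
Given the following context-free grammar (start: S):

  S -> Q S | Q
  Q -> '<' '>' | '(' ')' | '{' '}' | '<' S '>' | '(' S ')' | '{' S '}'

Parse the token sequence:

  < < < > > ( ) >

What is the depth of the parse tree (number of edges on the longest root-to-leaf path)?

6

[S [Q < [S [Q < [S [Q < >]] >] [S [Q ( )]]] >]]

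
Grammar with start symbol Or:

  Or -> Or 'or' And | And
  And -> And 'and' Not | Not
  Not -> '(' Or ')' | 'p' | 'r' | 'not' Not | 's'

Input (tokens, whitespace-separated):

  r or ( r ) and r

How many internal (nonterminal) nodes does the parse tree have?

[Or [Or [And [Not r]]] or [And [And [Not ( [Or [And [Not r]]] )]] and [Not r]]]

11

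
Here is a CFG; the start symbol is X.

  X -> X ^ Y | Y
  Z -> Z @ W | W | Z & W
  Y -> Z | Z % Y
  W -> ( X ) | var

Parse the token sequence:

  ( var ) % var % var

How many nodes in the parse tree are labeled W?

4

[X [Y [Z [W ( [X [Y [Z [W var]]]] )]] % [Y [Z [W var]] % [Y [Z [W var]]]]]]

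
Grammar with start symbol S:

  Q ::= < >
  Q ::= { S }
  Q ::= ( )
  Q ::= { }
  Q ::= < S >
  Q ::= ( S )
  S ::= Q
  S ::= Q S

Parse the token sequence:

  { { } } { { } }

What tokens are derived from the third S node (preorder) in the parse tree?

{ { } }

[S [Q { [S [Q { }]] }] [S [Q { [S [Q { }]] }]]]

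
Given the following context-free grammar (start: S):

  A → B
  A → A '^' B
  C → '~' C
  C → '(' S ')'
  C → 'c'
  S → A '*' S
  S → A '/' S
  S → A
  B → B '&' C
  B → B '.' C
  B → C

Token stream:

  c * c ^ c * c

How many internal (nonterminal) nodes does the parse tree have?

[S [A [B [C c]]] * [S [A [A [B [C c]]] ^ [B [C c]]] * [S [A [B [C c]]]]]]

15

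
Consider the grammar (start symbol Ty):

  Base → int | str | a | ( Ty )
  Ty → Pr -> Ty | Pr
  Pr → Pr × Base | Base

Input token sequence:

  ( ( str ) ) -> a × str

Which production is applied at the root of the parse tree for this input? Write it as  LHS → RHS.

[Ty [Pr [Base ( [Ty [Pr [Base ( [Ty [Pr [Base str]]] )]]] )]] -> [Ty [Pr [Pr [Base a]] × [Base str]]]]

Ty → Pr -> Ty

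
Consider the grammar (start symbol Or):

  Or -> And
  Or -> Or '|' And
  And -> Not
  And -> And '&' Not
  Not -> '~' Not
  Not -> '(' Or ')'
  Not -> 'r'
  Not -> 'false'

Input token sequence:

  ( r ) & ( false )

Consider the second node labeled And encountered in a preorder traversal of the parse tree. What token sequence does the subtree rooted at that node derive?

[Or [And [And [Not ( [Or [And [Not r]]] )]] & [Not ( [Or [And [Not false]]] )]]]

( r )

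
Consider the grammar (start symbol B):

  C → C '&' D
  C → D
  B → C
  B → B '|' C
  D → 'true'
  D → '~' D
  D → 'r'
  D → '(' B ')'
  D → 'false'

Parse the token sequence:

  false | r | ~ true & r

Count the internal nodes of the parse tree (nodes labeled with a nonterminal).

12

[B [B [B [C [D false]]] | [C [D r]]] | [C [C [D ~ [D true]]] & [D r]]]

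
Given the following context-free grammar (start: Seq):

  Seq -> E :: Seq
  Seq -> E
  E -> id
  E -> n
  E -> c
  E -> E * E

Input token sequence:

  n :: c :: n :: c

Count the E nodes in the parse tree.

[Seq [E n] :: [Seq [E c] :: [Seq [E n] :: [Seq [E c]]]]]

4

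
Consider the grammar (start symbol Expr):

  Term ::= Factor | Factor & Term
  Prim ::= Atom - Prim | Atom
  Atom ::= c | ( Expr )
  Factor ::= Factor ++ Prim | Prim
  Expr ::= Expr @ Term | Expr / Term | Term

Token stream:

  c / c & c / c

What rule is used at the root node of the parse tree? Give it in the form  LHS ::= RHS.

Expr ::= Expr / Term

[Expr [Expr [Expr [Term [Factor [Prim [Atom c]]]]] / [Term [Factor [Prim [Atom c]]] & [Term [Factor [Prim [Atom c]]]]]] / [Term [Factor [Prim [Atom c]]]]]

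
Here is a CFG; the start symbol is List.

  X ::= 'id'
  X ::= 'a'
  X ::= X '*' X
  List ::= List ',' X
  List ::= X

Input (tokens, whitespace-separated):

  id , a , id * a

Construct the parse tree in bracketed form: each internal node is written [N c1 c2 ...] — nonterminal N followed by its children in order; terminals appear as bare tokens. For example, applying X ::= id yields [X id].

List
List , X
List , X , X
X , X , X
id , X , X
id , a , X
id , a , X * X
id , a , id * X
id , a , id * a

[List [List [List [X id]] , [X a]] , [X [X id] * [X a]]]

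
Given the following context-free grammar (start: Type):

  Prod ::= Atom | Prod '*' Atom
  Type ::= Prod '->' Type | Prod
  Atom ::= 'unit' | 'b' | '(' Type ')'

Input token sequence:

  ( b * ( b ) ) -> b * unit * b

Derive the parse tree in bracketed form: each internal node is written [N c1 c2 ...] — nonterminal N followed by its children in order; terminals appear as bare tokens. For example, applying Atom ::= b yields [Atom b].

Type
Prod -> Type
Atom -> Type
( Type ) -> Type
( Prod ) -> Type
( Prod * Atom ) -> Type
( Atom * Atom ) -> Type
( b * Atom ) -> Type
( b * ( Type ) ) -> Type
( b * ( Prod ) ) -> Type
( b * ( Atom ) ) -> Type
( b * ( b ) ) -> Type
( b * ( b ) ) -> Prod
( b * ( b ) ) -> Prod * Atom
( b * ( b ) ) -> Prod * Atom * Atom
( b * ( b ) ) -> Atom * Atom * Atom
( b * ( b ) ) -> b * Atom * Atom
( b * ( b ) ) -> b * unit * Atom
( b * ( b ) ) -> b * unit * b

[Type [Prod [Atom ( [Type [Prod [Prod [Atom b]] * [Atom ( [Type [Prod [Atom b]]] )]]] )]] -> [Type [Prod [Prod [Prod [Atom b]] * [Atom unit]] * [Atom b]]]]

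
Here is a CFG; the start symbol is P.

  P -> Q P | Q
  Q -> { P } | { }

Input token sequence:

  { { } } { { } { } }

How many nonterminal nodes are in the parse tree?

10

[P [Q { [P [Q { }]] }] [P [Q { [P [Q { }] [P [Q { }]]] }]]]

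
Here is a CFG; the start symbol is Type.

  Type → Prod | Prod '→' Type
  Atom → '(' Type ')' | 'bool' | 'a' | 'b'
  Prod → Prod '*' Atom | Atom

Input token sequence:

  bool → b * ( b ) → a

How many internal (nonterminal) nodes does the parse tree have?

14

[Type [Prod [Atom bool]] → [Type [Prod [Prod [Atom b]] * [Atom ( [Type [Prod [Atom b]]] )]] → [Type [Prod [Atom a]]]]]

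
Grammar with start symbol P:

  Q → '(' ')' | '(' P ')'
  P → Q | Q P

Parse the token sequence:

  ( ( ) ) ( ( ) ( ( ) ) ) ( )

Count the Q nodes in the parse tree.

[P [Q ( [P [Q ( )]] )] [P [Q ( [P [Q ( )] [P [Q ( [P [Q ( )]] )]]] )] [P [Q ( )]]]]

7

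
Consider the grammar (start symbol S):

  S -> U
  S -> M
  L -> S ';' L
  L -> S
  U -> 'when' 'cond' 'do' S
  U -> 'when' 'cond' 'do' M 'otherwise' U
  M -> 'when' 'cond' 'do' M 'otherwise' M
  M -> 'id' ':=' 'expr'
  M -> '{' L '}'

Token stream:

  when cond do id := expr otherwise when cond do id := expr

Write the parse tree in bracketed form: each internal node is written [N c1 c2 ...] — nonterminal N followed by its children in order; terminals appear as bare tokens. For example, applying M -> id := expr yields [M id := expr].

S
U
when cond do M otherwise U
when cond do id := expr otherwise U
when cond do id := expr otherwise when cond do S
when cond do id := expr otherwise when cond do M
when cond do id := expr otherwise when cond do id := expr

[S [U when cond do [M id := expr] otherwise [U when cond do [S [M id := expr]]]]]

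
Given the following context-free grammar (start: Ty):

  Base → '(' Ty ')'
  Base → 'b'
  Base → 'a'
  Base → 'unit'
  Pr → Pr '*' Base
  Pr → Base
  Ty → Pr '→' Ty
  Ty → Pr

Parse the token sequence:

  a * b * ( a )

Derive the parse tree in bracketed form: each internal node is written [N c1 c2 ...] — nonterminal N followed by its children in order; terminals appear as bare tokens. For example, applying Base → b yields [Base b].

Ty
Pr
Pr * Base
Pr * Base * Base
Base * Base * Base
a * Base * Base
a * b * Base
a * b * ( Ty )
a * b * ( Pr )
a * b * ( Base )
a * b * ( a )

[Ty [Pr [Pr [Pr [Base a]] * [Base b]] * [Base ( [Ty [Pr [Base a]]] )]]]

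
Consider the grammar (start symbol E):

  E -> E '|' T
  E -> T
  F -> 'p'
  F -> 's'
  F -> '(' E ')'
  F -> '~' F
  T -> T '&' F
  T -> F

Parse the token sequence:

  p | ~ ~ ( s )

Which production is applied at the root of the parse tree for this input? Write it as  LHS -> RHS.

E -> E '|' T

[E [E [T [F p]]] | [T [F ~ [F ~ [F ( [E [T [F s]]] )]]]]]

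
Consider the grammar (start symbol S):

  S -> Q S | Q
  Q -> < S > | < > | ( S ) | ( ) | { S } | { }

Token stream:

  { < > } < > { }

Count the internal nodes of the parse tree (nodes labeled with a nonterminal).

8

[S [Q { [S [Q < >]] }] [S [Q < >] [S [Q { }]]]]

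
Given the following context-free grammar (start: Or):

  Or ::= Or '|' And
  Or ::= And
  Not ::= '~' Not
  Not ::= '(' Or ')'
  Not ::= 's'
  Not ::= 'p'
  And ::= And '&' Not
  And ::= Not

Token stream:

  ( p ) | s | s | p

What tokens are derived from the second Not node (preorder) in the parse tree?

[Or [Or [Or [Or [And [Not ( [Or [And [Not p]]] )]]] | [And [Not s]]] | [And [Not s]]] | [And [Not p]]]

p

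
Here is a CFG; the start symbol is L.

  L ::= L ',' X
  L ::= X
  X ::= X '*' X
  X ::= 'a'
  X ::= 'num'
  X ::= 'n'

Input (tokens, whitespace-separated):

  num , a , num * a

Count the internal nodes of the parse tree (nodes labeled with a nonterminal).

8

[L [L [L [X num]] , [X a]] , [X [X num] * [X a]]]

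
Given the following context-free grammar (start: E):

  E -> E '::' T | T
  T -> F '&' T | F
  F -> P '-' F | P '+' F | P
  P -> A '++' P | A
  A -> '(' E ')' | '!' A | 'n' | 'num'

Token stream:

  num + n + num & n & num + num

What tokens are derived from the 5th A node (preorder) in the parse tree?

[E [T [F [P [A num]] + [F [P [A n]] + [F [P [A num]]]]] & [T [F [P [A n]]] & [T [F [P [A num]] + [F [P [A num]]]]]]]]

num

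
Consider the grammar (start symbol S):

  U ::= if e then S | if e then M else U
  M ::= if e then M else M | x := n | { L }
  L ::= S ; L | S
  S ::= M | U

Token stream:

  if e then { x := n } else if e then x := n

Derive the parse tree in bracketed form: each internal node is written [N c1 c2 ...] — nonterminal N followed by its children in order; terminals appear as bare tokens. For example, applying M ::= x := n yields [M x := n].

[S [U if e then [M { [L [S [M x := n]]] }] else [U if e then [S [M x := n]]]]]

S
U
if e then M else U
if e then { L } else U
if e then { S } else U
if e then { M } else U
if e then { x := n } else U
if e then { x := n } else if e then S
if e then { x := n } else if e then M
if e then { x := n } else if e then x := n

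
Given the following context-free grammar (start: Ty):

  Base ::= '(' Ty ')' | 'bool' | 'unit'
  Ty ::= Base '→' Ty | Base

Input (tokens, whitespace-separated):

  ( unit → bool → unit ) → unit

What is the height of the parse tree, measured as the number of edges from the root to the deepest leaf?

6

[Ty [Base ( [Ty [Base unit] → [Ty [Base bool] → [Ty [Base unit]]]] )] → [Ty [Base unit]]]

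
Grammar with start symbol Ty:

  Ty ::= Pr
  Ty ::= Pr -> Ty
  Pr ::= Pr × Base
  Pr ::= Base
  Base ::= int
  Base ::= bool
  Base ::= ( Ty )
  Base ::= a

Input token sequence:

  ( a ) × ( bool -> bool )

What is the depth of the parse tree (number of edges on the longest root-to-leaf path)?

7

[Ty [Pr [Pr [Base ( [Ty [Pr [Base a]]] )]] × [Base ( [Ty [Pr [Base bool]] -> [Ty [Pr [Base bool]]]] )]]]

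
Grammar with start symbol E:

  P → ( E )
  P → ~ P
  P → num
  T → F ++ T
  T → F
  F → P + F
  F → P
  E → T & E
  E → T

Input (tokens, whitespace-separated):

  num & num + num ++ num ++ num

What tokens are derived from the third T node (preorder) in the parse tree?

num ++ num

[E [T [F [P num]]] & [E [T [F [P num] + [F [P num]]] ++ [T [F [P num]] ++ [T [F [P num]]]]]]]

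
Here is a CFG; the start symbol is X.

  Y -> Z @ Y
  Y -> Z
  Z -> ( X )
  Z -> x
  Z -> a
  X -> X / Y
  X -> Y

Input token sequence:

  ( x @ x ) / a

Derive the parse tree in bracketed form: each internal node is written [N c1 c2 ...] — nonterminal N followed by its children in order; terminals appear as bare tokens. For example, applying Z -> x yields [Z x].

X
X / Y
Y / Y
Z / Y
( X ) / Y
( Y ) / Y
( Z @ Y ) / Y
( x @ Y ) / Y
( x @ Z ) / Y
( x @ x ) / Y
( x @ x ) / Z
( x @ x ) / a

[X [X [Y [Z ( [X [Y [Z x] @ [Y [Z x]]]] )]]] / [Y [Z a]]]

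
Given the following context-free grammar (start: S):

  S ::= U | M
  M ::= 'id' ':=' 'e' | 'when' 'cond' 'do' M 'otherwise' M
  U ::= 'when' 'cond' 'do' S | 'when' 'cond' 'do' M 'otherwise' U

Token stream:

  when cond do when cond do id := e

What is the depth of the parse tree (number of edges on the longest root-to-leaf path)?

6

[S [U when cond do [S [U when cond do [S [M id := e]]]]]]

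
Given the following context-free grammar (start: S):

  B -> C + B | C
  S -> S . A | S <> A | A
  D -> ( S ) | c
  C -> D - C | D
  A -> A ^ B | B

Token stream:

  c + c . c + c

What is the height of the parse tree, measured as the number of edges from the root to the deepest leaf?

7

[S [S [A [B [C [D c]] + [B [C [D c]]]]]] . [A [B [C [D c]] + [B [C [D c]]]]]]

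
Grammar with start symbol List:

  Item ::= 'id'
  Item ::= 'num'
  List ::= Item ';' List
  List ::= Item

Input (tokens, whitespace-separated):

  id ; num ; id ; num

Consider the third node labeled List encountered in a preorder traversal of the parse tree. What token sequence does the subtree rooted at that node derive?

id ; num

[List [Item id] ; [List [Item num] ; [List [Item id] ; [List [Item num]]]]]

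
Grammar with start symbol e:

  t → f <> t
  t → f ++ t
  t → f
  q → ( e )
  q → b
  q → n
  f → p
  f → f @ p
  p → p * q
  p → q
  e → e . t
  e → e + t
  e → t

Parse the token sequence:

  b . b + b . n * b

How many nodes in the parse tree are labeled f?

[e [e [e [e [t [f [p [q b]]]]] . [t [f [p [q b]]]]] + [t [f [p [q b]]]]] . [t [f [p [p [q n]] * [q b]]]]]

4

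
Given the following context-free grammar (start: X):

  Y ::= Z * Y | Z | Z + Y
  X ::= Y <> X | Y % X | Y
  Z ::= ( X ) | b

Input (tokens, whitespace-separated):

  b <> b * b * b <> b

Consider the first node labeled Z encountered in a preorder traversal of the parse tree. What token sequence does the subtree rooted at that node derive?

[X [Y [Z b]] <> [X [Y [Z b] * [Y [Z b] * [Y [Z b]]]] <> [X [Y [Z b]]]]]

b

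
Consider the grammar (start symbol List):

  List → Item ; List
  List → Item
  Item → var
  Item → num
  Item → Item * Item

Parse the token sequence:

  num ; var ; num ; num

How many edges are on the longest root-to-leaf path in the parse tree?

5

[List [Item num] ; [List [Item var] ; [List [Item num] ; [List [Item num]]]]]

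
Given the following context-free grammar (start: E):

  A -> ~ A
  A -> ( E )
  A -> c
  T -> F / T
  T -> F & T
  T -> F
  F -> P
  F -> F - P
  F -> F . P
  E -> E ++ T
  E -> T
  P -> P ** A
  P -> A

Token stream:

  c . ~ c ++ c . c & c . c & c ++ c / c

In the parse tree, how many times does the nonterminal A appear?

10

[E [E [E [T [F [F [P [A c]]] . [P [A ~ [A c]]]]]] ++ [T [F [F [P [A c]]] . [P [A c]]] & [T [F [F [P [A c]]] . [P [A c]]] & [T [F [P [A c]]]]]]] ++ [T [F [P [A c]]] / [T [F [P [A c]]]]]]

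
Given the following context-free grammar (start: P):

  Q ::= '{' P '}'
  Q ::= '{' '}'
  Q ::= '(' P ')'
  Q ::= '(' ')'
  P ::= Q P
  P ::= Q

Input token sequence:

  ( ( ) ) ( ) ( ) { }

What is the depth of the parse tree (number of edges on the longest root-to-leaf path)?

[P [Q ( [P [Q ( )]] )] [P [Q ( )] [P [Q ( )] [P [Q { }]]]]]

5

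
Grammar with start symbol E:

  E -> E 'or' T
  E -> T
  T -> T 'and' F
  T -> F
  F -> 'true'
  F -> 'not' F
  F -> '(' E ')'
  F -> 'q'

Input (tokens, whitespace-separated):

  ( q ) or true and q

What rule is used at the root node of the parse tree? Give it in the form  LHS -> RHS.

[E [E [T [F ( [E [T [F q]]] )]]] or [T [T [F true]] and [F q]]]

E -> E 'or' T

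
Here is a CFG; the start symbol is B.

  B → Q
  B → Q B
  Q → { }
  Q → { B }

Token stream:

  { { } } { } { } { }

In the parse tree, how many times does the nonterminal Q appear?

5

[B [Q { [B [Q { }]] }] [B [Q { }] [B [Q { }] [B [Q { }]]]]]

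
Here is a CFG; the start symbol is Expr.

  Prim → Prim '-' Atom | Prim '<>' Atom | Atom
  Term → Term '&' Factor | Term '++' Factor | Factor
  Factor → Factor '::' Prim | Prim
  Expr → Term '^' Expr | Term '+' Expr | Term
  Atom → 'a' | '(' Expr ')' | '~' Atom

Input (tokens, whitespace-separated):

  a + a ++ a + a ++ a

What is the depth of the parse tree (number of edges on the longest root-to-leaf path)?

8

[Expr [Term [Factor [Prim [Atom a]]]] + [Expr [Term [Term [Factor [Prim [Atom a]]]] ++ [Factor [Prim [Atom a]]]] + [Expr [Term [Term [Factor [Prim [Atom a]]]] ++ [Factor [Prim [Atom a]]]]]]]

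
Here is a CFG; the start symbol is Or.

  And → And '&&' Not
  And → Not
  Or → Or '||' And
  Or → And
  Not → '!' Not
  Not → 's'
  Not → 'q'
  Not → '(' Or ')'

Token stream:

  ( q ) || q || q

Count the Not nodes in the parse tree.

[Or [Or [Or [And [Not ( [Or [And [Not q]]] )]]] || [And [Not q]]] || [And [Not q]]]

4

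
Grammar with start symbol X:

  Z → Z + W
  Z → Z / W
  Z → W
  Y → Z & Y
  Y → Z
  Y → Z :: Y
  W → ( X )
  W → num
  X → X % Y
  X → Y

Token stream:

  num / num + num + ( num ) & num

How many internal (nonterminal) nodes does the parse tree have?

17

[X [Y [Z [Z [Z [Z [W num]] / [W num]] + [W num]] + [W ( [X [Y [Z [W num]]]] )]] & [Y [Z [W num]]]]]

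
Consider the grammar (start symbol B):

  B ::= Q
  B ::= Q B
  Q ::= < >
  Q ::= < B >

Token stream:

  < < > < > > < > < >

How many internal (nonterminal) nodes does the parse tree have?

[B [Q < [B [Q < >] [B [Q < >]]] >] [B [Q < >] [B [Q < >]]]]

10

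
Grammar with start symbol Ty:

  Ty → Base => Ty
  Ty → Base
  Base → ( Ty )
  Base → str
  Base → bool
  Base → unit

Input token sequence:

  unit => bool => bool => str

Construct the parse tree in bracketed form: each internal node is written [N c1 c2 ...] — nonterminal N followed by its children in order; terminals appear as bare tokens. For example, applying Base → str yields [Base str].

[Ty [Base unit] => [Ty [Base bool] => [Ty [Base bool] => [Ty [Base str]]]]]

Ty
Base => Ty
unit => Ty
unit => Base => Ty
unit => bool => Ty
unit => bool => Base => Ty
unit => bool => bool => Ty
unit => bool => bool => Base
unit => bool => bool => str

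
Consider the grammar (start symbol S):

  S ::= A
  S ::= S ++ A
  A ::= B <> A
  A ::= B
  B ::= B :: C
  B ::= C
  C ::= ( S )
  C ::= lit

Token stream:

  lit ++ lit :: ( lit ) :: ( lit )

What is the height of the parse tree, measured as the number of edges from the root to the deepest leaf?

[S [S [A [B [C lit]]]] ++ [A [B [B [B [C lit]] :: [C ( [S [A [B [C lit]]]] )]] :: [C ( [S [A [B [C lit]]]] )]]]]

9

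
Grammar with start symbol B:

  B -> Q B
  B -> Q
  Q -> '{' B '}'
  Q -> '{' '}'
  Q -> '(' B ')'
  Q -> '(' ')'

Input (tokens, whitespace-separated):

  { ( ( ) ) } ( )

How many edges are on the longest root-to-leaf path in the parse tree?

[B [Q { [B [Q ( [B [Q ( )]] )]] }] [B [Q ( )]]]

6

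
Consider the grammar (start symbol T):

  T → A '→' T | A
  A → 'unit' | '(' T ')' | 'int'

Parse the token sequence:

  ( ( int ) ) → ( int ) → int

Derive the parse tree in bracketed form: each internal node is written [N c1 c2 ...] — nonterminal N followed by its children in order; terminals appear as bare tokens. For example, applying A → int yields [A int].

[T [A ( [T [A ( [T [A int]] )]] )] → [T [A ( [T [A int]] )] → [T [A int]]]]

T
A → T
( T ) → T
( A ) → T
( ( T ) ) → T
( ( A ) ) → T
( ( int ) ) → T
( ( int ) ) → A → T
( ( int ) ) → ( T ) → T
( ( int ) ) → ( A ) → T
( ( int ) ) → ( int ) → T
( ( int ) ) → ( int ) → A
( ( int ) ) → ( int ) → int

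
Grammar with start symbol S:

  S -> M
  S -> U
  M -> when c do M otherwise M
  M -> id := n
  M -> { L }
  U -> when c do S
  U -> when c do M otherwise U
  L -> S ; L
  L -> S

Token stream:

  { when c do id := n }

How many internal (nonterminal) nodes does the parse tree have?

7

[S [M { [L [S [U when c do [S [M id := n]]]]] }]]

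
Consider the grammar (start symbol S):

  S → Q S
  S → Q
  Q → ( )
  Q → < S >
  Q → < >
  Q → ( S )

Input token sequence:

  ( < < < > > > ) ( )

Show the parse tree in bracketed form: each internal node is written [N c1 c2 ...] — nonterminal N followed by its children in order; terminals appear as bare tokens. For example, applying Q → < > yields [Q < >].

S
Q S
( S ) S
( Q ) S
( < S > ) S
( < Q > ) S
( < < S > > ) S
( < < Q > > ) S
( < < < > > > ) S
( < < < > > > ) Q
( < < < > > > ) ( )

[S [Q ( [S [Q < [S [Q < [S [Q < >]] >]] >]] )] [S [Q ( )]]]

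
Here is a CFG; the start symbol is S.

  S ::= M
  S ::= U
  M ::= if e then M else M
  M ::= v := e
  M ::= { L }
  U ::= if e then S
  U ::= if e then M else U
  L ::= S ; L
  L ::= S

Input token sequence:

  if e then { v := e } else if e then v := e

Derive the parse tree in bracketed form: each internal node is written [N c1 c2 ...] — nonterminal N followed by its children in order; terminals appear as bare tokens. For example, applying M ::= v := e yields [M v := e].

[S [U if e then [M { [L [S [M v := e]]] }] else [U if e then [S [M v := e]]]]]

S
U
if e then M else U
if e then { L } else U
if e then { S } else U
if e then { M } else U
if e then { v := e } else U
if e then { v := e } else if e then S
if e then { v := e } else if e then M
if e then { v := e } else if e then v := e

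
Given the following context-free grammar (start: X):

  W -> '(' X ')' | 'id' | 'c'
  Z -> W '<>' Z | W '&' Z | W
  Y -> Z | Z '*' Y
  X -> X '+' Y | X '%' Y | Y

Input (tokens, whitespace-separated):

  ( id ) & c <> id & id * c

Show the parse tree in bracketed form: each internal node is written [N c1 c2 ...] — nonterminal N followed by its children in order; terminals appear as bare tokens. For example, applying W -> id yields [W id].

[X [Y [Z [W ( [X [Y [Z [W id]]]] )] & [Z [W c] <> [Z [W id] & [Z [W id]]]]] * [Y [Z [W c]]]]]

X
Y
Z * Y
W & Z * Y
( X ) & Z * Y
( Y ) & Z * Y
( Z ) & Z * Y
( W ) & Z * Y
( id ) & Z * Y
( id ) & W <> Z * Y
( id ) & c <> Z * Y
( id ) & c <> W & Z * Y
( id ) & c <> id & Z * Y
( id ) & c <> id & W * Y
( id ) & c <> id & id * Y
( id ) & c <> id & id * Z
( id ) & c <> id & id * W
( id ) & c <> id & id * c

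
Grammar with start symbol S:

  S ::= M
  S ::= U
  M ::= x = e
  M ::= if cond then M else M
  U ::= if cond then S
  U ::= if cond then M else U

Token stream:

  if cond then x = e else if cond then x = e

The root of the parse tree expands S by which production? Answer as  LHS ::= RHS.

S ::= U

[S [U if cond then [M x = e] else [U if cond then [S [M x = e]]]]]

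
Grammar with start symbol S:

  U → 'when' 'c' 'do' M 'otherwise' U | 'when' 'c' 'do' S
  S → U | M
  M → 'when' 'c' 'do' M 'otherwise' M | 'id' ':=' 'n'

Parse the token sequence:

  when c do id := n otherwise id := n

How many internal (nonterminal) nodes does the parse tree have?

4

[S [M when c do [M id := n] otherwise [M id := n]]]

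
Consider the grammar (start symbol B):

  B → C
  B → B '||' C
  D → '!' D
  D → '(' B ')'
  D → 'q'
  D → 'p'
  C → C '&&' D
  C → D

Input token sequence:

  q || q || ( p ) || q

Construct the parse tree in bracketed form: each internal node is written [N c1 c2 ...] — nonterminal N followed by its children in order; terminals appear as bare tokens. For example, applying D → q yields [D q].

[B [B [B [B [C [D q]]] || [C [D q]]] || [C [D ( [B [C [D p]]] )]]] || [C [D q]]]

B
B || C
B || C || C
B || C || C || C
C || C || C || C
D || C || C || C
q || C || C || C
q || D || C || C
q || q || C || C
q || q || D || C
q || q || ( B ) || C
q || q || ( C ) || C
q || q || ( D ) || C
q || q || ( p ) || C
q || q || ( p ) || D
q || q || ( p ) || q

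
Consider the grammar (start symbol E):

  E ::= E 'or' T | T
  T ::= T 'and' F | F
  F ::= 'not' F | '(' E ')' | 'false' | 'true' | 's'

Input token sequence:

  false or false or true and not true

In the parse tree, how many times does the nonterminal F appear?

[E [E [E [T [F false]]] or [T [F false]]] or [T [T [F true]] and [F not [F true]]]]

5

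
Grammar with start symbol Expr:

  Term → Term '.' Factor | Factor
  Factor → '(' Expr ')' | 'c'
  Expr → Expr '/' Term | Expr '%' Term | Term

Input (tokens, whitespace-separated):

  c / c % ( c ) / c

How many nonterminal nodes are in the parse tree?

[Expr [Expr [Expr [Expr [Term [Factor c]]] / [Term [Factor c]]] % [Term [Factor ( [Expr [Term [Factor c]]] )]]] / [Term [Factor c]]]

15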